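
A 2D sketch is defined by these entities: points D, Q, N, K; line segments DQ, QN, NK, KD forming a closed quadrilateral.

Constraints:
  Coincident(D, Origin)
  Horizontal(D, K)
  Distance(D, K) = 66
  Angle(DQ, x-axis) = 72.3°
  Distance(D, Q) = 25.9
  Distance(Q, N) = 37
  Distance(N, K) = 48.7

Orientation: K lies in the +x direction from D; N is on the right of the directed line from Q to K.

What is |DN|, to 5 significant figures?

21.409

D is at the origin; DK is horizontal with |DK| = 66.0 and K in +x, so K = (66.0, 0). DQ runs at 72.3° with |DQ| = 25.9, so Q = (7.8745, 24.674). N is determined by |QN| = 37.0 and |NK| = 48.7 together: it lies at the intersection of circle(Q, 37.0) and circle(K, 48.7). With |QK| = 63.146, the foot of the radical line on QK is 23.633 from Q and the perpendicular offset is √(37.0² − 23.633²) = 28.469. Taking the right-of-QK solution: N = (18.505, -10.766).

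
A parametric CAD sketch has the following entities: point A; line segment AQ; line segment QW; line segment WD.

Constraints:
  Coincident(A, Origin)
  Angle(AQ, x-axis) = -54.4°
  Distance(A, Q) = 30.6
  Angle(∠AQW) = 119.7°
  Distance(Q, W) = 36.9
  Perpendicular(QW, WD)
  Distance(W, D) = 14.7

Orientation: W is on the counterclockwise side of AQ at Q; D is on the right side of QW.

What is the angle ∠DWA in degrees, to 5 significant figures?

117.05°

A is at the origin; AQ runs at -54.4° with length 30.6, so Q = 30.6·(cos -54.4°, sin -54.4°) = (17.813, -24.881). ∠AQW = 119.7°, so QW runs at -54.4° + (180° − 119.7°) = 5.9000° from the x-axis; with |QW| = 36.9, W = Q + 36.9·(cos 5.9000°, sin 5.9000°) = (54.517, -21.088). QW ⟂ WD; with |WD| = 14.7 on the right of QW, D = W + 14.7·(0.10279, -0.99470) = (56.029, -35.710). Then cos ∠DWA = WD·WA / (|WD||WA|), giving 117.05°.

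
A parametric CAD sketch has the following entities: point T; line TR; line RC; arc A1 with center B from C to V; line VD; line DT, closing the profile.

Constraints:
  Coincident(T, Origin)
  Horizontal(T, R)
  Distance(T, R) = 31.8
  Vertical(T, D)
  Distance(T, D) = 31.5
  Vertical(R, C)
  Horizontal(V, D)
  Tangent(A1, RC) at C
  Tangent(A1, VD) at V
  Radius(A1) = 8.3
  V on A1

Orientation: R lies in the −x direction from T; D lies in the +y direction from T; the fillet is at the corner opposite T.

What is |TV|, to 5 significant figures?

39.300

T is at the origin; T and R share the same y with |TR| = 31.8 and R on the −x side, so R = (-31.800, 0.0000). T and D share the same x with |TD| = 31.5 and D on the +y side, so D = (0.0000, 31.500). The virtual corner opposite T is at (-31.800, 31.500). A1 meets RC tangentially, so BC is at right angles to RC and tangency of A1 to VD means the radius BV is perpendicular to VD, with radius 8.3, so the center B sits 8.3 in from both sides at B = (-23.500, 23.200). That places the tangent points at C = (-31.800, 23.200) on RC and V = (-23.500, 31.500) on VD. Then |TV| = |V − T| = 39.300.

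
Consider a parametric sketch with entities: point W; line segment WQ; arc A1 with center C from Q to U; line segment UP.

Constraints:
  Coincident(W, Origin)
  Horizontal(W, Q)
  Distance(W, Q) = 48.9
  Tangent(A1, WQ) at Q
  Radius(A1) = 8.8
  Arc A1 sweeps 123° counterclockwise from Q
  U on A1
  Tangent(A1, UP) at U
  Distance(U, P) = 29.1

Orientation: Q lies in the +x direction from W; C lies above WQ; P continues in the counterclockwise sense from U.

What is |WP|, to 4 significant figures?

55.48

W is at the origin; WQ is horizontal with |WQ| = 48.9 and Q on the +x side, so Q = (48.90, 0.000). The tangent condition forces CQ to be normal to WQ, so C = Q + (0, 8.8) = (48.90, 8.800). On A1, Q sits at bearing -90° from C; a 123° counterclockwise sweep puts U at bearing 33°, so U = C + 8.8·(cos 33°, sin 33°) = (56.28, 13.59). Since A1 is tangent to UP there, CU ⟂ UP, so UP runs along (−sin 33°, cos 33°); with |UP| = 29.1, P = (40.43, 38.00). Then |WP| = |P − W| = 55.48.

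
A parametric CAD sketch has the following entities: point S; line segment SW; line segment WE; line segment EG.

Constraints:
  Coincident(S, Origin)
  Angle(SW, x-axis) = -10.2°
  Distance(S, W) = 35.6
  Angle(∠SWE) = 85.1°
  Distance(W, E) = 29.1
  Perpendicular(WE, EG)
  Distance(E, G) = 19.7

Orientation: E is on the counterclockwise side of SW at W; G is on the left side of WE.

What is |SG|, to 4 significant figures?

30.46

S is at the origin; SW runs at -10.2° with length 35.6, so W = 35.6·(cos -10.2°, sin -10.2°) = (35.04, -6.304). ∠SWE = 85.1°, so WE runs at -10.2° + (180° − 85.1°) = 84.70° from the x-axis; with |WE| = 29.1, E = W + 29.1·(cos 84.70°, sin 84.70°) = (37.73, 22.67). The perpendicularity gives EG at right angles to WE; with |EG| = 19.7 on the left of WE, G = E + 19.7·(-0.9957, 0.09237) = (18.11, 24.49). Then |SG| = |G − S| = 30.46.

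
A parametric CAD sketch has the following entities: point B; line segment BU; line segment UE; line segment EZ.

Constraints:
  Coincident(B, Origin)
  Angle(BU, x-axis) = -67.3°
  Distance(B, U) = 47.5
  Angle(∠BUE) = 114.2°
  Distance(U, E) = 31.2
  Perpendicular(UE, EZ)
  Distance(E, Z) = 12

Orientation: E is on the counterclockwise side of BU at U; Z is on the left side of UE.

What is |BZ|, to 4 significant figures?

59.57

B is at the origin; BU runs at -67.3° with length 47.5, so U = 47.5·(cos -67.3°, sin -67.3°) = (18.33, -43.82). ∠BUE = 114.2°, so UE runs at -67.3° + (180° − 114.2°) = -1.500° from the x-axis; with |UE| = 31.2, E = U + 31.2·(cos -1.500°, sin -1.500°) = (49.52, -44.64). UE ⟂ EZ; with |EZ| = 12.0 on the left of UE, Z = E + 12.0·(0.02618, 0.9997) = (49.83, -32.64). Then |BZ| = |Z − B| = 59.57.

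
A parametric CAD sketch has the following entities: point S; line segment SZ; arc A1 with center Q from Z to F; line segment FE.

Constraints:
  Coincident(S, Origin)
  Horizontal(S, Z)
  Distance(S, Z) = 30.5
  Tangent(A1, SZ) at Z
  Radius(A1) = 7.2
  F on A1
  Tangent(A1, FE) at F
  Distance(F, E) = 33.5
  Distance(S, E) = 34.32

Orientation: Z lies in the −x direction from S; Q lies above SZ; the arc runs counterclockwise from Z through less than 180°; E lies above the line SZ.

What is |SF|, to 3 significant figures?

24.5

S is at the origin; S and Z share the same y with |SZ| = 30.5 and Z on the −x side, so Z = (-30.5, 0.00). A1 meets SZ tangentially, so QZ is at right angles to SZ, so Q = Z + (0, 7.2) = (-30.5, 7.20). Since QF ⟂ FE (tangency), |QE| = √(7.2² + 33.5²) = 34.3 regardless of where F sits on A1. So E lies on both circle(S, 34.32) and circle(Q, 34.3); the above-SZ intersection is E = (-8.30, 33.3). F is the foot of the tangent from E: F = (-24.2, 3.79).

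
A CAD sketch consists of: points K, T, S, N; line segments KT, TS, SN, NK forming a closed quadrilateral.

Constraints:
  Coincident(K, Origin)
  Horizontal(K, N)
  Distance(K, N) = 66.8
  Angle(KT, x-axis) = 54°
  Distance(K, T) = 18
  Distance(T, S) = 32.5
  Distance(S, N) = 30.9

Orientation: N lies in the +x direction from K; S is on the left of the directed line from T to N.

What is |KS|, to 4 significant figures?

46.91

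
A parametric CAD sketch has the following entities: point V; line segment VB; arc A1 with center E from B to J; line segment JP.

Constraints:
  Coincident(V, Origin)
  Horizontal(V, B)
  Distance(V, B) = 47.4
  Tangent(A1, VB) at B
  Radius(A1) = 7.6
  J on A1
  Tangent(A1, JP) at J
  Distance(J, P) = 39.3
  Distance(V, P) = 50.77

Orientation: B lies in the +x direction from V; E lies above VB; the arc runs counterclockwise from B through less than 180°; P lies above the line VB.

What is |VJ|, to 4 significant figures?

54.65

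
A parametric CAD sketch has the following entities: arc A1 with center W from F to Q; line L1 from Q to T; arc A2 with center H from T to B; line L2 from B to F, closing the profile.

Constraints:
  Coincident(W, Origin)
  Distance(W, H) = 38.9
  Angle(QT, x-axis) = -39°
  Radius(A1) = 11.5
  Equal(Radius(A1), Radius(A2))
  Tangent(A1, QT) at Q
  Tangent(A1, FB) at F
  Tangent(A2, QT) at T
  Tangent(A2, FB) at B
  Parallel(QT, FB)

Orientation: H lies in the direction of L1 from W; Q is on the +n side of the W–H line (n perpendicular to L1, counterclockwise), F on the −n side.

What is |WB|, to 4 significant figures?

40.56

Tangency of A1 to both parallel lines with radius 11.5 puts Q and F at W ± 11.5·n: Q = (7.237, 8.937), F = (-7.237, -8.937). Equal radii place T and B the same way about H: T = H + 11.5·n = (37.47, -15.54), B = H − 11.5·n = (22.99, -33.42). Then |WB| = |B − W| = 40.56.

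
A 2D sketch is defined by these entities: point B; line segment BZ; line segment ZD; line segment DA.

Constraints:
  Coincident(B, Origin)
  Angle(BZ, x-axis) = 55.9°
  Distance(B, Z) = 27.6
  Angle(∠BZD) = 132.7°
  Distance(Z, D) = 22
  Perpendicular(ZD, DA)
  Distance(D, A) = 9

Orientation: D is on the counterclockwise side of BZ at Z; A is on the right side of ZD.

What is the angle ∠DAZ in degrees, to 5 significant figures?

67.751°

∠BZD = 132.7°, so ZD runs at 55.9° + (180° − 132.7°) = 103.20° from the x-axis; with |ZD| = 22.0, D = Z + 22.0·(cos 103.20°, sin 103.20°) = (10.450, 44.273). ZD is perpendicular to DA; with |DA| = 9.0 on the right of ZD, A = D + 9.0·(0.97358, 0.22835) = (19.212, 46.328). Then cos ∠DAZ = AD·AZ / (|AD||AZ|), giving 67.751°.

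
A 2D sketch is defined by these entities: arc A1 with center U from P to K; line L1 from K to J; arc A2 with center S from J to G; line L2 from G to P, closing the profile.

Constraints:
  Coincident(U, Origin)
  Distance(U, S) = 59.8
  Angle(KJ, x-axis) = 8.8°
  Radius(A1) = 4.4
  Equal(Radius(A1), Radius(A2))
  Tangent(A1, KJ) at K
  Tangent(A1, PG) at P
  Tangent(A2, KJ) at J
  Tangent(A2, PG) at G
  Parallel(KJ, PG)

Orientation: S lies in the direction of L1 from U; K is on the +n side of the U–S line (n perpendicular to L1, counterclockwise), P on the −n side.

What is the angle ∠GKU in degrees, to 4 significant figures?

81.63°

The slot axis is L1's direction at 8.8°, so u = (cos 8.8°, sin 8.8°) = (0.9882, 0.1530) and n = (−sin 8.8°, cos 8.8°) = (-0.1530, 0.9882). U is at the origin and S lies 59.8 along u from U, so S = 59.8·u = (59.10, 9.149). Tangency of A1 to both parallel lines with radius 4.4 puts K and P at U ± 4.4·n: K = (-0.6731, 4.348), P = (0.6731, -4.348). Equal radii place J and G the same way about S: J = S + 4.4·n = (58.42, 13.50), G = S − 4.4·n = (59.77, 4.800). Then cos ∠GKU = KG·KU / (|KG||KU|), giving 81.63°.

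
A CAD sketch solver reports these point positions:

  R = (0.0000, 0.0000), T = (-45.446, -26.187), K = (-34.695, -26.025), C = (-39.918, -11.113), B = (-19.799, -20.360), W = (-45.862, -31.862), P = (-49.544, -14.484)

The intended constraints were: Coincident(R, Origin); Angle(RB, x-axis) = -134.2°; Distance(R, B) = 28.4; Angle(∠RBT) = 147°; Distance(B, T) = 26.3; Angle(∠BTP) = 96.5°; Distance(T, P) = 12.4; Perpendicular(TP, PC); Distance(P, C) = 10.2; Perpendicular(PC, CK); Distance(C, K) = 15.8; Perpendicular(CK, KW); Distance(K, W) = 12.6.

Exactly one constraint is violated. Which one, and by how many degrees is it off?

Perpendicular(CK, KW) — off by 8.29°.

R = (0.00, 0.00) ✓; RB at -134.2° ✓; |RB| = 28.40 ✓; ∠RBT = 147.0° ✓; |BT| = 26.30 ✓; ∠BTP = 96.50° ✓; |TP| = 12.40 ✓; ∠(TP, PC) = 90.00° ✓; |PC| = 10.20 ✓; ∠(PC, CK) = 90.00° ✓; |CK| = 15.80 ✓; ∠(CK, KW) = 81.71° ✗; |KW| = 12.60 ✓.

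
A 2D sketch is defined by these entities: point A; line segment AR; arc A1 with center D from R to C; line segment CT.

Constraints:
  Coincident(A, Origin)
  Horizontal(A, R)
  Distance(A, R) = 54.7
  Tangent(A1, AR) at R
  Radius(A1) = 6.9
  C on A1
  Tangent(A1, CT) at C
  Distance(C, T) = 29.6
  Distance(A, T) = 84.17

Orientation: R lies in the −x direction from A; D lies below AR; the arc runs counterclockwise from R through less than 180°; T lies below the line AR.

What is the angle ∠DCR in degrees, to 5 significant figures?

69.162°

Checks: A = (0.00, 0.00) ✓; ∠(DR, RA) = 90.00° ✓; |DC| = 6.900 ✓; ∠(DC, CT) = 90.00° ✓; |CT| = 29.60 ✓; |AT| = 84.17 ✓.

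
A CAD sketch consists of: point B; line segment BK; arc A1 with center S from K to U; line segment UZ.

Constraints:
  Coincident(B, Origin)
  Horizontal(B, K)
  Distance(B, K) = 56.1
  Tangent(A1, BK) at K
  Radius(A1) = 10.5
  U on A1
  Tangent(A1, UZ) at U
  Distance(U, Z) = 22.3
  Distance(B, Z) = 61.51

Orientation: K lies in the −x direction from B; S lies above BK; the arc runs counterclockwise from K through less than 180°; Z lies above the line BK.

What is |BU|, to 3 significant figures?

47.6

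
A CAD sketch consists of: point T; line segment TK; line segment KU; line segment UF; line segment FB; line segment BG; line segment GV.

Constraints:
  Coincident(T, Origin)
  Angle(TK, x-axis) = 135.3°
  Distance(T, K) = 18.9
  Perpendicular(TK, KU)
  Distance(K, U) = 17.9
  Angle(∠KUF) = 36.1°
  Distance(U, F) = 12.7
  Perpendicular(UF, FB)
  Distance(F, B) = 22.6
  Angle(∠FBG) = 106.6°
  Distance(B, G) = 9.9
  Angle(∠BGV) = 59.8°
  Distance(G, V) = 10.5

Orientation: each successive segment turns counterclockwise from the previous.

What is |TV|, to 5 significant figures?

28.188

T is at the origin; TK runs at 135.3° with length 18.9, so K = (-13.434, 13.294). The perpendicularity gives KU at right angles to TK, so KU runs at -134.70°; with |KU| = 17.9, U = (-26.025, 0.57085). ∠KUF = 36.1° gives UF at 9.2000° from the x-axis; with |UF| = 12.7, F = (-13.488, 2.6013). UF is perpendicular to FB, so FB runs at 99.200°; with |FB| = 22.6, B = (-17.102, 24.911). ∠FBG = 106.6° gives BG at 172.60° from the x-axis; with |BG| = 9.9, G = (-26.919, 26.186). ∠BGV = 59.8° gives GV at -67.200° from the x-axis; with |GV| = 10.5, V = (-22.850, 16.506). Then |TV| = |V − T| = 28.188.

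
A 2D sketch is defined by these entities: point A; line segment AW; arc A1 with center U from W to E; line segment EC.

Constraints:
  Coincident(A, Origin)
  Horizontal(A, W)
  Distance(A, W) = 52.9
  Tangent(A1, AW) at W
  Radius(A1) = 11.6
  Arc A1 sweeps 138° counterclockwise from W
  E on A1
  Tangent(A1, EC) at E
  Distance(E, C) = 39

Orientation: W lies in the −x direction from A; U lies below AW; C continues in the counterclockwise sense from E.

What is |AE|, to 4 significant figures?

63.94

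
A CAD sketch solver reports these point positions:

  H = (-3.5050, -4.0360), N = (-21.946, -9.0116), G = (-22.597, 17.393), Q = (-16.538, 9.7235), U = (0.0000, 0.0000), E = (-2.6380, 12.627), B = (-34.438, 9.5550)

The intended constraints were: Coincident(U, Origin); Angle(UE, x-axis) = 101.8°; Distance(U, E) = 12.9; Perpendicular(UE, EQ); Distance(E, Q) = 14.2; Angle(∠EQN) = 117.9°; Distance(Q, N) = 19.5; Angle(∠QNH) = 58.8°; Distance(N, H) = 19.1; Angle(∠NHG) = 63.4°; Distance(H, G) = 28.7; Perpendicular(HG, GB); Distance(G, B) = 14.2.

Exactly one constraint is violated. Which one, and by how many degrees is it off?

Perpendicular(HG, GB) — off by 8.20°.

U = (0.00, 0.00) ✓; UE at 101.8° ✓; |UE| = 12.90 ✓; ∠(UE, EQ) = 90.00° ✓; |EQ| = 14.20 ✓; ∠EQN = 117.9° ✓; |QN| = 19.50 ✓; ∠QNH = 58.80° ✓; |NH| = 19.10 ✓; ∠NHG = 63.40° ✓; |HG| = 28.70 ✓; ∠(HG, GB) = 81.80° ✗; |GB| = 14.20 ✓.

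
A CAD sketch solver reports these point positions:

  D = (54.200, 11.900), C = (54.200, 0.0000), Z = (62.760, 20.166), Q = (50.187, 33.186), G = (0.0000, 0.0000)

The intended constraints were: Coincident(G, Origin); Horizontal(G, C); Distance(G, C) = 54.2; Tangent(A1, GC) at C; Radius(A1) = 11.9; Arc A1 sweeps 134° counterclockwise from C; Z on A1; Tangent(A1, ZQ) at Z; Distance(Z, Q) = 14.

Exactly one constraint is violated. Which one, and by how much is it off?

Distance(Z, Q) = 14 — off by 4.10.

G = (0.00, 0.00) ✓; G.y = 0.00, C.y = 0.00 ✓; |GC| = 54.20 ✓; ∠(DC, CG) = 90.00° ✓; |DC| = 11.90 ✓; bearing(D→Z) − bearing(D→C) = 134.0° ✓; |DZ| = 11.90 ✓; ∠(DZ, ZQ) = 90.00° ✓; |ZQ| = 18.10 ✗.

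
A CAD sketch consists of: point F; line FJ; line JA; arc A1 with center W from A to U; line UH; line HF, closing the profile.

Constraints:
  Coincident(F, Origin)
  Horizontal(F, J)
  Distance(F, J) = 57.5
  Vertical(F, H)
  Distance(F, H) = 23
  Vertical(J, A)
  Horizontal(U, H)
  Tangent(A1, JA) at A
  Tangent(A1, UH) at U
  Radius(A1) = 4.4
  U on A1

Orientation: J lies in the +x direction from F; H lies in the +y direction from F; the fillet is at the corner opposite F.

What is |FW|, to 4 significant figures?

56.26

FH is vertical with |FH| = 23.0 and H on the +y side, so H = (0.000, 23.00). The virtual corner opposite F is at (57.50, 23.00). A1 meets JA tangentially, so WA is at right angles to JA and A1 meets UH tangentially, so WU is at right angles to UH, with radius 4.4, so the center W sits 4.4 in from both sides at W = (53.10, 18.60). Then |FW| = |W − F| = 56.26.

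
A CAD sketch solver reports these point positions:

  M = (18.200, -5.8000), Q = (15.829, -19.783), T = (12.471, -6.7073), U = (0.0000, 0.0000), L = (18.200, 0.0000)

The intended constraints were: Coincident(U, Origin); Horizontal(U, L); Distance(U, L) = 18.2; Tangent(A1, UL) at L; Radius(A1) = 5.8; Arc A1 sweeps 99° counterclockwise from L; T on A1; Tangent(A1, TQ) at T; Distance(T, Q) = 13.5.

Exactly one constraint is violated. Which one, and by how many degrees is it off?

Tangent(A1, TQ) at T — off by 5.40°.

U = (0.00, 0.00) ✓; U.y = 0.00, L.y = 0.00 ✓; |UL| = 18.20 ✓; ∠(ML, LU) = 90.00° ✓; |ML| = 5.800 ✓; bearing(M→T) − bearing(M→L) = 99.00° ✓; |MT| = 5.800 ✓; ∠(MT, TQ) = 84.60° ✗; |TQ| = 13.50 ✓.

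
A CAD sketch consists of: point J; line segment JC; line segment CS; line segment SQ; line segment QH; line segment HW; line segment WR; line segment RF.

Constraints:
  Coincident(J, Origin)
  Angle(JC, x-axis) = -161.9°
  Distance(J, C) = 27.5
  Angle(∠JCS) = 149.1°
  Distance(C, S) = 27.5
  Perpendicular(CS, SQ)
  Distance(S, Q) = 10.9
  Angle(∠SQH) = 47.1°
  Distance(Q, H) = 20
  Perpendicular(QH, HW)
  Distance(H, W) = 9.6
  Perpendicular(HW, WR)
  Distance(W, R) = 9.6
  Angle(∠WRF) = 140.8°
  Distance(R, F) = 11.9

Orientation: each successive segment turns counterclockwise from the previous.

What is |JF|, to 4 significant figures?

51.95

J is at the origin; JC runs at -161.9° with length 27.5, so C = (-26.14, -8.544). ∠JCS = 149.1° gives CS at -131.0° from the x-axis; with |CS| = 27.5, S = (-44.18, -29.30). CS ⟂ SQ, so SQ runs at -41.00°; with |SQ| = 10.9, Q = (-35.95, -36.45). ∠SQH = 47.1° gives QH at 91.90° from the x-axis; with |QH| = 20.0, H = (-36.62, -16.46). QH is perpendicular to HW, so HW runs at -178.1°; with |HW| = 9.6, W = (-46.21, -16.78). The perpendicularity gives WR at right angles to HW, so WR runs at -88.10°; with |WR| = 9.6, R = (-45.89, -26.37). ∠WRF = 140.8° gives RF at -48.90° from the x-axis; with |RF| = 11.9, F = (-38.07, -35.34). Then |JF| = |F − J| = 51.95.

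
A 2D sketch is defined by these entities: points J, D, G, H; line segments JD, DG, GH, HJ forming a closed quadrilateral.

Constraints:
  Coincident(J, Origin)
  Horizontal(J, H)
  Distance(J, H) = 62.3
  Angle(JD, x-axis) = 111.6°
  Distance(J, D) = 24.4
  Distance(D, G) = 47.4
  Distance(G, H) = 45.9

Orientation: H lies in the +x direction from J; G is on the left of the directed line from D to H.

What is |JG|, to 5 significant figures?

52.073

Checks: |DG| = 47.40 ✓; |GH| = 45.90 ✓.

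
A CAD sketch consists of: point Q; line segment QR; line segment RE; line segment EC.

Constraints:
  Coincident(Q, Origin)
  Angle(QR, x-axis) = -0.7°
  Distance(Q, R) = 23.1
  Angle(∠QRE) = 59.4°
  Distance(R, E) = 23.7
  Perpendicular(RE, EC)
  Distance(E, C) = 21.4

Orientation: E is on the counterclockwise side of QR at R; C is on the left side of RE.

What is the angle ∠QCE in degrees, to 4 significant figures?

82.76°

Q is at the origin; QR runs at -0.7° with length 23.1, so R = 23.1·(cos -0.7°, sin -0.7°) = (23.10, -0.2822). ∠QRE = 59.4°, so RE runs at -0.7° + (180° − 59.4°) = 119.9° from the x-axis; with |RE| = 23.7, E = R + 23.7·(cos 119.9°, sin 119.9°) = (11.28, 20.26). The perpendicularity gives EC at right angles to RE; with |EC| = 21.4 on the left of RE, C = E + 21.4·(-0.8669, -0.4985) = (-7.267, 9.596). Then cos ∠QCE = CQ·CE / (|CQ||CE|), giving 82.76°.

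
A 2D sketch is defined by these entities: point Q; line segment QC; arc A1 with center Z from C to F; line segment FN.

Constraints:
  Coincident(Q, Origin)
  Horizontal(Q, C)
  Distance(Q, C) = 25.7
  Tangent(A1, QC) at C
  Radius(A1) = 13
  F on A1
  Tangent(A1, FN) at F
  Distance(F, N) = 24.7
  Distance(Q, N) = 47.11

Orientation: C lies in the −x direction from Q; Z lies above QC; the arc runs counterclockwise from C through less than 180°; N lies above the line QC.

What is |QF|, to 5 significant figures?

22.760

Checks: |ZF| = 13.00 ✓; ∠(ZF, FN) = 90.00° ✓; |FN| = 24.70 ✓; |QN| = 47.11 ✓.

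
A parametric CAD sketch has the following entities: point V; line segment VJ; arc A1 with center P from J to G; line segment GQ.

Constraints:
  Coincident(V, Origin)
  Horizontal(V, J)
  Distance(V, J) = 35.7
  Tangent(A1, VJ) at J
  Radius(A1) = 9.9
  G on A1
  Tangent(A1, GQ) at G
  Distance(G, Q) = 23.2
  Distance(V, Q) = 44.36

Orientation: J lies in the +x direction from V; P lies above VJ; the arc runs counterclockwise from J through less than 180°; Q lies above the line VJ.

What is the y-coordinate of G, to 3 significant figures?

16.2

Checks: |PG| = 9.900 ✓; ∠(PG, GQ) = 90.00° ✓; |GQ| = 23.20 ✓; |VQ| = 44.36 ✓.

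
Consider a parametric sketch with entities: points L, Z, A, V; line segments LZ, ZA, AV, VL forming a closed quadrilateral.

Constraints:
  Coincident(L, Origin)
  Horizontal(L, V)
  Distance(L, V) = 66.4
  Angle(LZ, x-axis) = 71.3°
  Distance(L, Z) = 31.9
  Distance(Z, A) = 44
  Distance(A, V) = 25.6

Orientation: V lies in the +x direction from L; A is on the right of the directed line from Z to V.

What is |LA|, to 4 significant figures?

40.86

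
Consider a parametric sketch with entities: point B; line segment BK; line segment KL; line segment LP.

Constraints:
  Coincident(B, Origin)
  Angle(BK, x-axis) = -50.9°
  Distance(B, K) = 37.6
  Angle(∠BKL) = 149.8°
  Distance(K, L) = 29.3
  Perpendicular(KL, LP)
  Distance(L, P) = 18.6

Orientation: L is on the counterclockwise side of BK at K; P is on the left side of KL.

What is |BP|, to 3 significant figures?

61.8

∠BKL = 149.8°, so KL runs at -50.9° + (180° − 149.8°) = -20.7° from the x-axis; with |KL| = 29.3, L = K + 29.3·(cos -20.7°, sin -20.7°) = (51.1, -39.5). The perpendicularity gives LP at right angles to KL; with |LP| = 18.6 on the left of KL, P = L + 18.6·(0.353, 0.935) = (57.7, -22.1). Then |BP| = |P − B| = 61.8.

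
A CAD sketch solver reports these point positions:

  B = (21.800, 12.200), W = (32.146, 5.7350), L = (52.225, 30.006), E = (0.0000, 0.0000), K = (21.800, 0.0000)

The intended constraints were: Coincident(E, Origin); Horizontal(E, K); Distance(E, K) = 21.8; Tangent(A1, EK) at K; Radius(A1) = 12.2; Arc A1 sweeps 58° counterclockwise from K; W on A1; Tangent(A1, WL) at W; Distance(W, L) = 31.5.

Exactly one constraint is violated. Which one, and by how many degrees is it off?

Tangent(A1, WL) at W — off by 7.60°.

E = (0.00, 0.00) ✓; E.y = 0.00, K.y = 0.00 ✓; |EK| = 21.80 ✓; ∠(BK, KE) = 90.00° ✓; |BK| = 12.20 ✓; bearing(B→W) − bearing(B→K) = 58.00° ✓; |BW| = 12.20 ✓; ∠(BW, WL) = 97.60° ✗; |WL| = 31.50 ✓.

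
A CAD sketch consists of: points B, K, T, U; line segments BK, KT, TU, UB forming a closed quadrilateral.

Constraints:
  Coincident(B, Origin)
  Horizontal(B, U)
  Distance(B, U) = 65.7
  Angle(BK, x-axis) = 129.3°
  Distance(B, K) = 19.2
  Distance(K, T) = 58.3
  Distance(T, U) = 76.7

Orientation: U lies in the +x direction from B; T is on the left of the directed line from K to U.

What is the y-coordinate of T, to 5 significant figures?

62.571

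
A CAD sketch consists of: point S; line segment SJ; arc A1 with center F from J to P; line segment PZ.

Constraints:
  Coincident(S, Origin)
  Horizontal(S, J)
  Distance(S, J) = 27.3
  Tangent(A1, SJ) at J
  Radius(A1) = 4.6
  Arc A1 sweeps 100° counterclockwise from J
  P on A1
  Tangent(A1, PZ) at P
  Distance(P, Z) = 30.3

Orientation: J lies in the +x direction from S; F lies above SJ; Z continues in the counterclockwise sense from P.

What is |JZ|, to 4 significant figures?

35.25

S is at the origin; SJ is horizontal with |SJ| = 27.3 and J on the +x side, so J = (27.30, 0.000). The tangent condition forces FJ to be normal to SJ, so F = J + (0, 4.6) = (27.30, 4.600). On A1, J sits at bearing -90° from F; a 100° counterclockwise sweep puts P at bearing 10°, so P = F + 4.6·(cos 10°, sin 10°) = (31.83, 5.399). A1 meets PZ tangentially, so FP is at right angles to PZ, so PZ runs along (−sin 10°, cos 10°); with |PZ| = 30.3, Z = (26.57, 35.24). Then |JZ| = |Z − J| = 35.25.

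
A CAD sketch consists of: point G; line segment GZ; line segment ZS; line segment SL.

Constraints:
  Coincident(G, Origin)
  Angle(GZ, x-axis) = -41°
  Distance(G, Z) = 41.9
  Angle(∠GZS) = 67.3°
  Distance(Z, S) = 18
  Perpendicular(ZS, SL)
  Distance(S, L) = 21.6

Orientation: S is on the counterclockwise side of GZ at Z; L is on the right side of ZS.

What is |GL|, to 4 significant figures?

60.28

G is at the origin; GZ runs at -41.0° with length 41.9, so Z = 41.9·(cos -41.0°, sin -41.0°) = (31.62, -27.49). ∠GZS = 67.3°, so ZS runs at -41.0° + (180° − 67.3°) = 71.70° from the x-axis; with |ZS| = 18.0, S = Z + 18.0·(cos 71.70°, sin 71.70°) = (37.27, -10.40). The perpendicularity gives SL at right angles to ZS; with |SL| = 21.6 on the right of ZS, L = S + 21.6·(0.9494, -0.3140) = (57.78, -17.18). Then |GL| = |L − G| = 60.28.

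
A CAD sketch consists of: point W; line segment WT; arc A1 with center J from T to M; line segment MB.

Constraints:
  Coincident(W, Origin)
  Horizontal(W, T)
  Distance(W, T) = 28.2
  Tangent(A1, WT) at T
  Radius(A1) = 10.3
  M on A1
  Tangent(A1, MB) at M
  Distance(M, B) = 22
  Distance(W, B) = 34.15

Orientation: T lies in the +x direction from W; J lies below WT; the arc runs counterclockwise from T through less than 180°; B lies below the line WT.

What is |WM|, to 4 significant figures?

20.07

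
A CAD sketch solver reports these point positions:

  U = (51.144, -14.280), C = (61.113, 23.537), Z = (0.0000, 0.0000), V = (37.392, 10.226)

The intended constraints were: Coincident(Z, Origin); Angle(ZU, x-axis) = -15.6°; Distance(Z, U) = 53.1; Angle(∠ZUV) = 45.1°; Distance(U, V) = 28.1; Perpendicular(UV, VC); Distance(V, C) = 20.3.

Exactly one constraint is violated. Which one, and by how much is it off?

Distance(V, C) = 20.3 — off by 6.90.

Z = (0.00, 0.00) ✓; ZU at -15.60° ✓; |ZU| = 53.10 ✓; ∠ZUV = 45.10° ✓; |UV| = 28.10 ✓; ∠(UV, VC) = 90.00° ✓; |VC| = 27.20 ✗.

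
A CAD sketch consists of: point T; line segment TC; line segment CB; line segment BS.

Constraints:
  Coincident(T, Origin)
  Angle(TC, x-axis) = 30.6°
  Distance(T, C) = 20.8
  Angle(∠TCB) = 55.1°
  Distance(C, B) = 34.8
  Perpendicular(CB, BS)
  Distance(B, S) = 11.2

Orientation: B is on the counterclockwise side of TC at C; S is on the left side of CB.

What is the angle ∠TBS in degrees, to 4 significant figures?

53.32°

T is at the origin; TC runs at 30.6° with length 20.8, so C = 20.8·(cos 30.6°, sin 30.6°) = (17.90, 10.59). ∠TCB = 55.1°, so CB runs at 30.6° + (180° − 55.1°) = 155.5° from the x-axis; with |CB| = 34.8, B = C + 34.8·(cos 155.5°, sin 155.5°) = (-13.76, 25.02). The perpendicularity gives BS at right angles to CB; with |BS| = 11.2 on the left of CB, S = B + 11.2·(-0.4147, -0.9100) = (-18.41, 14.83). Then cos ∠TBS = BT·BS / (|BT||BS|), giving 53.32°.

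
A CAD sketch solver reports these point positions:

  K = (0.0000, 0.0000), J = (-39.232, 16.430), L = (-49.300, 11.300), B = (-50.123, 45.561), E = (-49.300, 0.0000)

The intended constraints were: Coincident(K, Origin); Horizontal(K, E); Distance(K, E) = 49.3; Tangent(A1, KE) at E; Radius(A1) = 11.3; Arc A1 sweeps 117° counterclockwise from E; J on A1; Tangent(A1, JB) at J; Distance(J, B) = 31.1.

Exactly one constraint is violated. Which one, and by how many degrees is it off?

Tangent(A1, JB) at J — off by 6.50°.

K = (0.00, 0.00) ✓; K.y = 0.00, E.y = 0.00 ✓; |KE| = 49.30 ✓; ∠(LE, EK) = 90.00° ✓; |LE| = 11.30 ✓; bearing(L→J) − bearing(L→E) = 117.0° ✓; |LJ| = 11.30 ✓; ∠(LJ, JB) = 96.50° ✗; |JB| = 31.10 ✓.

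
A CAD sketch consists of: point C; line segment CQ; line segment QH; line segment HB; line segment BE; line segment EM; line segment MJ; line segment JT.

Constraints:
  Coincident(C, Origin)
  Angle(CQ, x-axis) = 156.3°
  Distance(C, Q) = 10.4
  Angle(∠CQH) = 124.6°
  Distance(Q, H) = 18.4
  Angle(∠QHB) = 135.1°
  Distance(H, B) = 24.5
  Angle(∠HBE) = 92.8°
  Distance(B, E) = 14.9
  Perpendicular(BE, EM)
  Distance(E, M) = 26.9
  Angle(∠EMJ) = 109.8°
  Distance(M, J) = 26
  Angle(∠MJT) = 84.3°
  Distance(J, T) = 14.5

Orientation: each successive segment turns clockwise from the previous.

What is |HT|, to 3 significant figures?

12.2

C is at the origin; CQ runs at 156.3° with length 10.4, so Q = (-9.52, 4.18). ∠CQH = 124.6° gives QH at 101° from the x-axis; with |QH| = 18.4, H = (-13.0, 22.2). ∠QHB = 135.1° gives HB at 56.0° from the x-axis; with |HB| = 24.5, B = (0.698, 42.6). ∠HBE = 92.8° gives BE at -31.2° from the x-axis; with |BE| = 14.9, E = (13.4, 34.8). The perpendicularity gives EM at right angles to BE, so EM runs at -121°; with |EM| = 26.9, M = (-0.492, 11.8). ∠EMJ = 109.8° gives MJ at 169° from the x-axis; with |MJ| = 26.0, J = (-26.0, 17.0). ∠MJT = 84.3° gives JT at 72.9° from the x-axis; with |JT| = 14.5, T = (-21.7, 30.8). Then |HT| = |T − H| = 12.2.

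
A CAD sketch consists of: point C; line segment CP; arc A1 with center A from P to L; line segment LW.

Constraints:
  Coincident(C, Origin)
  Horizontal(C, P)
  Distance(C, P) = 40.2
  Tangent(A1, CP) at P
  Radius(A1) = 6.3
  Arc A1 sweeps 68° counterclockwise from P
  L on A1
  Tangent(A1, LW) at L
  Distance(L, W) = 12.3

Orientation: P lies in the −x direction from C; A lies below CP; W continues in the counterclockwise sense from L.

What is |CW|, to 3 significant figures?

52.9

On A1, P sits at bearing 90° from A; a 68° counterclockwise sweep puts L at bearing 158°, so L = A + 6.3·(cos 158°, sin 158°) = (-46.0, -3.94). The tangent condition forces AL to be normal to LW, so LW runs along (−sin 158°, cos 158°); with |LW| = 12.3, W = (-50.6, -15.3). Then |CW| = |W − C| = 52.9.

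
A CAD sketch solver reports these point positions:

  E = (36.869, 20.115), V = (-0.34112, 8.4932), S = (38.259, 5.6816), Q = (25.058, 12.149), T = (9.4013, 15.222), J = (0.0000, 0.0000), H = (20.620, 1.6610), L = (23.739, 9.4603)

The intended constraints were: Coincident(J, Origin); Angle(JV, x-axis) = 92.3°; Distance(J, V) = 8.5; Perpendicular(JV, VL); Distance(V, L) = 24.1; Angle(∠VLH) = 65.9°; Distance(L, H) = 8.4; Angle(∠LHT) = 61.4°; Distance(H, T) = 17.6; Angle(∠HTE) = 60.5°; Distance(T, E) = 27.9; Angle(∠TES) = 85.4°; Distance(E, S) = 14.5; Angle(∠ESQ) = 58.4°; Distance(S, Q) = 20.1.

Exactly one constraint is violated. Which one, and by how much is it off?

Distance(S, Q) = 20.1 — off by 5.40.

J = (0.00, 0.00) ✓; JV at 92.30° ✓; |JV| = 8.500 ✓; ∠(JV, VL) = 90.00° ✓; |VL| = 24.10 ✓; ∠VLH = 65.90° ✓; |LH| = 8.400 ✓; ∠LHT = 61.40° ✓; |HT| = 17.60 ✓; ∠HTE = 60.50° ✓; |TE| = 27.90 ✓; ∠TES = 85.40° ✓; |ES| = 14.50 ✓; ∠ESQ = 58.40° ✓; |SQ| = 14.70 ✗.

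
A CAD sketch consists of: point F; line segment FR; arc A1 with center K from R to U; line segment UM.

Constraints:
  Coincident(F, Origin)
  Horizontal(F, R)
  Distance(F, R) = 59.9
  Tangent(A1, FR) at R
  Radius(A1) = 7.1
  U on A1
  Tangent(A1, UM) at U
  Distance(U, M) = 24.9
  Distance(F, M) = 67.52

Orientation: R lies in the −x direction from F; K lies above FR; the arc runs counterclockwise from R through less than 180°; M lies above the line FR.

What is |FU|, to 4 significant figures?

53.73

Checks: |KU| = 7.100 ✓; ∠(KU, UM) = 90.00° ✓; |UM| = 24.90 ✓; |FM| = 67.52 ✓.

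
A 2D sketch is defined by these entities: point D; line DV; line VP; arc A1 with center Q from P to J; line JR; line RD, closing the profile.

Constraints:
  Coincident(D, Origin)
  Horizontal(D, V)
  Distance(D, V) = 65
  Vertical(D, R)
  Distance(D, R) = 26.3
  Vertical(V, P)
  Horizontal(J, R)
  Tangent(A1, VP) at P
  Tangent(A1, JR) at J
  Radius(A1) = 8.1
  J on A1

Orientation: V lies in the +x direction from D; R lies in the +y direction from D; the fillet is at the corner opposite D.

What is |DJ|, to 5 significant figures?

62.684

The virtual corner opposite D is at (65.000, 26.300). Since A1 is tangent to VP there, QP ⟂ VP and A1 meets JR tangentially, so QJ is at right angles to JR, with radius 8.1, so the center Q sits 8.1 in from both sides at Q = (56.900, 18.200). That places the tangent points at P = (65.000, 18.200) on VP and J = (56.900, 26.300) on JR. Then |DJ| = |J − D| = 62.684.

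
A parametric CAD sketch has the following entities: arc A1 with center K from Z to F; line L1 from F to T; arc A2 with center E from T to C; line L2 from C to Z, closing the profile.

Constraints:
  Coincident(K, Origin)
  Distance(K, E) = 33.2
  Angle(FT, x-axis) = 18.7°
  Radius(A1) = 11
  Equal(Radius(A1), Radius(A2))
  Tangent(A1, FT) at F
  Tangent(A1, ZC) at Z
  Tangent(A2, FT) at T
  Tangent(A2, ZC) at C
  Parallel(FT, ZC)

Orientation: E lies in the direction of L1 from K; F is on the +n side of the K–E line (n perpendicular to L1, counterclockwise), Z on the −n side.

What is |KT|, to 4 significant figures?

34.97

Tangency of A1 to both parallel lines with radius 11.0 puts F and Z at K ± 11.0·n: F = (-3.527, 10.42), Z = (3.527, -10.42). Equal radii place T and C the same way about E: T = E + 11.0·n = (27.92, 21.06), C = E − 11.0·n = (34.97, 0.2250). Then |KT| = |T − K| = 34.97.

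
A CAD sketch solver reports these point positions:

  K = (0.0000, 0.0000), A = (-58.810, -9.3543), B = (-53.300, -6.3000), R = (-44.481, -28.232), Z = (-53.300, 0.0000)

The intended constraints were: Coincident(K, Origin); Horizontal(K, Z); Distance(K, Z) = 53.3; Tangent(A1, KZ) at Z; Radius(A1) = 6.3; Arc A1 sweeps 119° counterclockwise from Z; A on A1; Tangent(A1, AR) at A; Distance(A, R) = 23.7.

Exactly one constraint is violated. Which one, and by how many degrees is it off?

Tangent(A1, AR) at A — off by 8.20°.

K = (0.00, 0.00) ✓; K.y = 0.00, Z.y = 0.00 ✓; |KZ| = 53.30 ✓; ∠(BZ, ZK) = 90.00° ✓; |BZ| = 6.300 ✓; bearing(B→A) − bearing(B→Z) = 119.0° ✓; |BA| = 6.300 ✓; ∠(BA, AR) = 81.80° ✗; |AR| = 23.70 ✓.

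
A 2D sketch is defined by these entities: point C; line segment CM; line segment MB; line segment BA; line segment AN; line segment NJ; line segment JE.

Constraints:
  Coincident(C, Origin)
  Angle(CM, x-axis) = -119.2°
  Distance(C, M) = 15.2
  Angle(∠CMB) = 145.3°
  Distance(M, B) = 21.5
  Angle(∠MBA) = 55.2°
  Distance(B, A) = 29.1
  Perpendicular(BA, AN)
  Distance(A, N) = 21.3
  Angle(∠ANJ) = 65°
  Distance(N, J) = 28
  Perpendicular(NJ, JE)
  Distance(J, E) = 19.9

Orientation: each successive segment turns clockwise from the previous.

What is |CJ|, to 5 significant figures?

26.489

The perpendicularity gives AN at right angles to BA, so AN runs at -8.7000°; with |AN| = 21.3, N = (-1.2665, 2.8162). ∠ANJ = 65.0° gives NJ at -123.70° from the x-axis; with |NJ| = 28.0, J = (-16.802, -20.479). Then |CJ| = |J − C| = 26.489.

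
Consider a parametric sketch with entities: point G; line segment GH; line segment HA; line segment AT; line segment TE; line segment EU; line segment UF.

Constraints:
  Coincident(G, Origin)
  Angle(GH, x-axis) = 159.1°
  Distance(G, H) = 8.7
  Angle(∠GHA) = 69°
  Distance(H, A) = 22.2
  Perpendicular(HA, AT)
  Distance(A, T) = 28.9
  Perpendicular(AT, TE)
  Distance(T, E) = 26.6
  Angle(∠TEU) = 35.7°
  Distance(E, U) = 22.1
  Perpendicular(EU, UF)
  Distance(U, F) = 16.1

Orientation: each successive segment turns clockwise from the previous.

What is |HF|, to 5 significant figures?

37.039

G is at the origin; GH runs at 159.1° with length 8.7, so H = (-8.1276, 3.1036). ∠GHA = 69.0° gives HA at 48.100° from the x-axis; with |HA| = 22.2, A = (6.6983, 19.627). The perpendicularity gives AT at right angles to HA, so AT runs at -41.900°; with |AT| = 28.9, T = (28.209, 0.32698). AT is perpendicular to TE, so TE runs at -131.90°; with |TE| = 26.6, E = (10.445, -19.472). ∠TEU = 35.7° gives EU at 83.800° from the x-axis; with |EU| = 22.1, U = (12.831, 2.4990). EU is perpendicular to UF, so UF runs at -6.2000°; with |UF| = 16.1, F = (28.837, 0.76024). Then |HF| = |F − H| = 37.039.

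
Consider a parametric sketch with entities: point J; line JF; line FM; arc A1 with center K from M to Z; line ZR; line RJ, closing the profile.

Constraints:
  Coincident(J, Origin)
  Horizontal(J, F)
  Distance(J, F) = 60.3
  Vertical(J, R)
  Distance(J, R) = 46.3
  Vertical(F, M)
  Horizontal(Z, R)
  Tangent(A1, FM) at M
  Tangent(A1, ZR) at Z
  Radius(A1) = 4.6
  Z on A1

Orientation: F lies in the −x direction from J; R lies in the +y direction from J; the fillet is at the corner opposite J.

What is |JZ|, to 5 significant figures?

72.431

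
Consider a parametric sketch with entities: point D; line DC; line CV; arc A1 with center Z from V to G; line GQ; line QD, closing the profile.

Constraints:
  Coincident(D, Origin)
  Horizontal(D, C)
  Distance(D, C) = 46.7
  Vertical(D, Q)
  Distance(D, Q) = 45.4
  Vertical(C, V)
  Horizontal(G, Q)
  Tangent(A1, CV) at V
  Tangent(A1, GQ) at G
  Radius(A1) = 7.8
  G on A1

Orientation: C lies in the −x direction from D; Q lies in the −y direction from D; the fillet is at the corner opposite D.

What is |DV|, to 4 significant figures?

59.96

D is at the origin; D and C share the same y with |DC| = 46.7 and C on the −x side, so C = (-46.70, 0.000). D and Q share the same x with |DQ| = 45.4 and Q on the −y side, so Q = (0.000, -45.40). The virtual corner opposite D is at (-46.70, -45.40). The tangent condition forces ZV to be normal to CV and the tangent condition forces ZG to be normal to GQ, with radius 7.8, so the center Z sits 7.8 in from both sides at Z = (-38.90, -37.60). That places the tangent points at V = (-46.70, -37.60) on CV and G = (-38.90, -45.40) on GQ. Then |DV| = |V − D| = 59.96.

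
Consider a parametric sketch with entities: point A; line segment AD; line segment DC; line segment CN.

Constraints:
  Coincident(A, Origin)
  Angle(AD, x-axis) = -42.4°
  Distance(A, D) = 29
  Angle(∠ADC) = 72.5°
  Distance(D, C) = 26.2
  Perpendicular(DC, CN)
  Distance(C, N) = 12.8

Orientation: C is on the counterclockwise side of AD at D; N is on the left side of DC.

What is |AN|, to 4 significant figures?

22.94

A is at the origin; AD runs at -42.4° with length 29.0, so D = 29.0·(cos -42.4°, sin -42.4°) = (21.42, -19.55). ∠ADC = 72.5°, so DC runs at -42.4° + (180° − 72.5°) = 65.10° from the x-axis; with |DC| = 26.2, C = D + 26.2·(cos 65.10°, sin 65.10°) = (32.45, 4.210). DC is perpendicular to CN; with |CN| = 12.8 on the left of DC, N = C + 12.8·(-0.9070, 0.4210) = (20.84, 9.599). Then |AN| = |N − A| = 22.94.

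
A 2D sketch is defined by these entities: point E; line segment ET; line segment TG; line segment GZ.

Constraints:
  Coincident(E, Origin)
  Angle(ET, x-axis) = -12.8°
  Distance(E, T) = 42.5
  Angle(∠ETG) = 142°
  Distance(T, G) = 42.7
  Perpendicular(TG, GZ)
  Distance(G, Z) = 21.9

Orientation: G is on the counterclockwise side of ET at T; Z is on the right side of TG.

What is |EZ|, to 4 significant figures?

90.08

E is at the origin; ET runs at -12.8° with length 42.5, so T = 42.5·(cos -12.8°, sin -12.8°) = (41.44, -9.416). ∠ETG = 142.0°, so TG runs at -12.8° + (180° − 142.0°) = 25.20° from the x-axis; with |TG| = 42.7, G = T + 42.7·(cos 25.20°, sin 25.20°) = (80.08, 8.765). TG is perpendicular to GZ; with |GZ| = 21.9 on the right of TG, Z = G + 21.9·(0.4258, -0.9048) = (89.40, -11.05). Then |EZ| = |Z − E| = 90.08.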